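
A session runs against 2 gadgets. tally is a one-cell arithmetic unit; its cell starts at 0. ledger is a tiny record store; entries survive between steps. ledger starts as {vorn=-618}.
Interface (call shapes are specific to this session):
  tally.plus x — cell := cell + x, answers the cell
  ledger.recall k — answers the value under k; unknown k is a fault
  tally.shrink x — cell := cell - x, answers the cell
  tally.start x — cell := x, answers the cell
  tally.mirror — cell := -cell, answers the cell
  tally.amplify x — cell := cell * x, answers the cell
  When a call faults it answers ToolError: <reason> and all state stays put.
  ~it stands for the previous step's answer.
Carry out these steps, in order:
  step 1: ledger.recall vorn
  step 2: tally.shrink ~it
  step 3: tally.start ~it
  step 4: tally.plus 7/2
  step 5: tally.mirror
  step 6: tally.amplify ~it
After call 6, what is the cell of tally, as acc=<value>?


Answer: acc=1545049/4

Derivation:
>> ledger.recall(k: vorn)
<< -618
>> tally.shrink(x: ~it)
<< 618
>> tally.start(x: ~it)
<< 618
>> tally.plus(x: 7/2)
<< 1243/2
>> tally.mirror()
<< -1243/2
>> tally.amplify(x: ~it)
<< 1545049/4


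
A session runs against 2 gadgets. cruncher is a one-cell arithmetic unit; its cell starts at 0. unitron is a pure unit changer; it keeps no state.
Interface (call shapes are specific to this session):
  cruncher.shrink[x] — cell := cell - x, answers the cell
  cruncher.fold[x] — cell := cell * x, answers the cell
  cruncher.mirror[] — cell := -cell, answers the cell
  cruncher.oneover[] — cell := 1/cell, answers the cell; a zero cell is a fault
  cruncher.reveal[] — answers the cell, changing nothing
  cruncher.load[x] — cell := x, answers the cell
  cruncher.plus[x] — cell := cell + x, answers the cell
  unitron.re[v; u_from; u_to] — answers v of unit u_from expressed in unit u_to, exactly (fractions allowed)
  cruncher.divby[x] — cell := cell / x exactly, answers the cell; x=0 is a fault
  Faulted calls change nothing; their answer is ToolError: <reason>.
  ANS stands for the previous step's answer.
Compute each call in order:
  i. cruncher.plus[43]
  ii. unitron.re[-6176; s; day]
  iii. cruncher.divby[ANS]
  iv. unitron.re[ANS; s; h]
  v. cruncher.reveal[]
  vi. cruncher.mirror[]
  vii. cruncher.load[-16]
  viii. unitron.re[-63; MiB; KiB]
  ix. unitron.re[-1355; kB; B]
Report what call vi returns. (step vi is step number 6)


Answer: 116100/193

Derivation:
I use cruncher.plus on x=43, and observe 43.
I use unitron.re on v=-6176, u_from=s, u_to=day, and get -193/2700.
Using cruncher.divby on x=ANS, and get -116100/193.
I call unitron.re on v=ANS, u_from=s, u_to=h, → -129/772.
Invoking cruncher.reveal(), which returns -116100/193.
Now I run cruncher.mirror, and see 116100/193.
I run cruncher.load on x=-16, and observe -16.
Now I run unitron.re on v=-63, u_from=MiB, u_to=KiB, and get -64512.
I use unitron.re on v=-1355, u_from=kB, u_to=B, giving -1355000.


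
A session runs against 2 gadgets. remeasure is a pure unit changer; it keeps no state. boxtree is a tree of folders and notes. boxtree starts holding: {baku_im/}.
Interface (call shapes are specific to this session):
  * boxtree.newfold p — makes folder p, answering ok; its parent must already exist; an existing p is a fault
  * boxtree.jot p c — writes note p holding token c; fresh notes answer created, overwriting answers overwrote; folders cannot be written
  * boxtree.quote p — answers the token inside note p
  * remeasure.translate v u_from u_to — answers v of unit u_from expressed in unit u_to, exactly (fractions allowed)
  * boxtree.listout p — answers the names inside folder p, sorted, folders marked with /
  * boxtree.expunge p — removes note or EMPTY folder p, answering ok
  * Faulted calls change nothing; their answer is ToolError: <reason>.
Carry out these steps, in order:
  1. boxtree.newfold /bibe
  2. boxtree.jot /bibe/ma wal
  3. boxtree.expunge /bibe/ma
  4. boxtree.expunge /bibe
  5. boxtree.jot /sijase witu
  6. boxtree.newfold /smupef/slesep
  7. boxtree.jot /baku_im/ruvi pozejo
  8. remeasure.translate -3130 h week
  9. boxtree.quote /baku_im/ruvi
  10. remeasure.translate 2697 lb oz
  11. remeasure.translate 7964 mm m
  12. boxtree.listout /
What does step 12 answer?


Answer: [baku_im/, sijase]

Derivation:
$ newfold p→/bibe
:: ok
$ jot p→/bibe/ma c→wal
:: created
$ expunge p→/bibe/ma
:: ok
$ expunge p→/bibe
:: ok
$ jot p→/sijase c→witu
:: created
$ newfold p→/smupef/slesep
:: ToolError: no parent
$ jot p→/baku_im/ruvi c→pozejo
:: created
$ translate v→-3130 u_from→h u_to→week
:: -1565/84
$ quote p→/baku_im/ruvi
:: pozejo
$ translate v→2697 u_from→lb u_to→oz
:: 43152
$ translate v→7964 u_from→mm u_to→m
:: 1991/250
$ listout p→/
:: [baku_im/, sijase]


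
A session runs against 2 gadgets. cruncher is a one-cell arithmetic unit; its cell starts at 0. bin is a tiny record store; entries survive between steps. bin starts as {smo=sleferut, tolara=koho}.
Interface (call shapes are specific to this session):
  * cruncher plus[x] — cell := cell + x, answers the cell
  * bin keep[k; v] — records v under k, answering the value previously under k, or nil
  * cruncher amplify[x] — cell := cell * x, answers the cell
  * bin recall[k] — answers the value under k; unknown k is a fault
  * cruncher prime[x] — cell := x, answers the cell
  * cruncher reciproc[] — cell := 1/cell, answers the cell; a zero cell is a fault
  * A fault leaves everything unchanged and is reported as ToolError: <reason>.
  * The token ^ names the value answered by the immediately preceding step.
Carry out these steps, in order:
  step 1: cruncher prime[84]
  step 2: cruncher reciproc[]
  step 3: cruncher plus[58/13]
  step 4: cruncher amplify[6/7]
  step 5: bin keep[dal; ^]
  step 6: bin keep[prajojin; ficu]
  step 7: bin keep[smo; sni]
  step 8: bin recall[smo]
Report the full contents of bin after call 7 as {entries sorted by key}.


Answer: {dal=4885/1274, prajojin=ficu, smo=sni, tolara=koho}

Derivation:
Calling cruncher prime on x: 84, and observe 84.
Next I call cruncher reciproc(), — result: 1/84.
Then cruncher plus on x: 58/13, giving 4885/1092.
Invoking cruncher amplify on x: 6/7: 4885/1274.
I call bin keep on k: dal, v: ^, and get nil.
I call bin keep on k: prajojin, v: ficu, and get nil.
Invoking bin keep on k: smo, v: sni, → sleferut.
Using bin recall on k: smo, → sni.


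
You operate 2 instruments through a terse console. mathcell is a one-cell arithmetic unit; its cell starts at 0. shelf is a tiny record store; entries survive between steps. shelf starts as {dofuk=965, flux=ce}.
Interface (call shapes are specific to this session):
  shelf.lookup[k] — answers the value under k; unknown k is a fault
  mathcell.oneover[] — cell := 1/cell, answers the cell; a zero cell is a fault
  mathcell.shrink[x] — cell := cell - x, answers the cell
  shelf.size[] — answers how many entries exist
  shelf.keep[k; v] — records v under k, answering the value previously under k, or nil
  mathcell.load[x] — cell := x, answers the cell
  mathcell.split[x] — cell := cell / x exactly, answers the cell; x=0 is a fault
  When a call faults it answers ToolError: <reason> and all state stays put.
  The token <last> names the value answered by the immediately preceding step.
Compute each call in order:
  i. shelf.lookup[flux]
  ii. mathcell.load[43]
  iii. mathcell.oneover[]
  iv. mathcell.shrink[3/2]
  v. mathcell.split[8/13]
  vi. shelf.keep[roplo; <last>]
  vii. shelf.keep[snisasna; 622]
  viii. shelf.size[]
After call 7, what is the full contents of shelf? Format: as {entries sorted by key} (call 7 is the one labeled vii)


Answer: {dofuk=965, flux=ce, roplo=-1651/688, snisasna=622}

Derivation:
>> shelf.lookup(k='flux')
<< ce
>> mathcell.load(x='43')
<< 43
>> mathcell.oneover()
<< 1/43
>> mathcell.shrink(x='3/2')
<< -127/86
>> mathcell.split(x='8/13')
<< -1651/688
>> shelf.keep(k='roplo', v='<last>')
<< nil
>> shelf.keep(k='snisasna', v='622')
<< nil
>> shelf.size()
<< 4


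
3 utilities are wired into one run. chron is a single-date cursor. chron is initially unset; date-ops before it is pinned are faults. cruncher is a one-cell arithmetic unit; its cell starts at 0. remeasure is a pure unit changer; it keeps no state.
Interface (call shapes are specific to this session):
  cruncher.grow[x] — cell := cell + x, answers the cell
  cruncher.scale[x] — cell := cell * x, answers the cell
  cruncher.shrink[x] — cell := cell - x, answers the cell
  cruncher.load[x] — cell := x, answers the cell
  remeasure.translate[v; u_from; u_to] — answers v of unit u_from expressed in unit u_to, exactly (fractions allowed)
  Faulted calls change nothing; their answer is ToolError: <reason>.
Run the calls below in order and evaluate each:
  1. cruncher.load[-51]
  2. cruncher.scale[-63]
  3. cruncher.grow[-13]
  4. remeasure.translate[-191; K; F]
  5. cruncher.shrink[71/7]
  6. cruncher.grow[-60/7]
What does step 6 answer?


Answer: 22269/7

Derivation:
-> cruncher.load(x=-51)
<- -51
-> cruncher.scale(x=-63)
<- 3213
-> cruncher.grow(x=-13)
<- 3200
-> remeasure.translate(v=-191, u_from=K, u_to=F)
<- -80347/100
-> cruncher.shrink(x=71/7)
<- 22329/7
-> cruncher.grow(x=-60/7)
<- 22269/7


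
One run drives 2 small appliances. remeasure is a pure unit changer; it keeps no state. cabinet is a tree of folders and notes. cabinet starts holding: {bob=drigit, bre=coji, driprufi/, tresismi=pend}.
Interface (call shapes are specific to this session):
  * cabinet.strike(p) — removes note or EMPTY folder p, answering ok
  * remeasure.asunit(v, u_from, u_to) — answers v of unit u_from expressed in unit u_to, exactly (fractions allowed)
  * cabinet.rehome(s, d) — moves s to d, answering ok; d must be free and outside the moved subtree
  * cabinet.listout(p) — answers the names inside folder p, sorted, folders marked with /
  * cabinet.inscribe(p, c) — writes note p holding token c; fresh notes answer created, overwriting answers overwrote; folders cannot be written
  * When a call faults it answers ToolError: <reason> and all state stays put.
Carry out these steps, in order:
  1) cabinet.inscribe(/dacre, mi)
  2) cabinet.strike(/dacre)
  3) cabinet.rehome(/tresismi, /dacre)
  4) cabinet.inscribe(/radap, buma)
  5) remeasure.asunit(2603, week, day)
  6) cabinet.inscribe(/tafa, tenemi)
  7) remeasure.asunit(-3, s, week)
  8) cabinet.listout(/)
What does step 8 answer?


-- 1. cabinet.inscribe(p→/dacre, c→mi) == created
-- 2. cabinet.strike(p→/dacre) == ok
-- 3. cabinet.rehome(s→/tresismi, d→/dacre) == ok
-- 4. cabinet.inscribe(p→/radap, c→buma) == created
-- 5. remeasure.asunit(v→2603, u_from→week, u_to→day) == 18221
-- 6. cabinet.inscribe(p→/tafa, c→tenemi) == created
-- 7. remeasure.asunit(v→-3, u_from→s, u_to→week) == -1/201600
-- 8. cabinet.listout(p→/) == [bob, bre, dacre, driprufi/, radap, tafa]

Answer: [bob, bre, dacre, driprufi/, radap, tafa]


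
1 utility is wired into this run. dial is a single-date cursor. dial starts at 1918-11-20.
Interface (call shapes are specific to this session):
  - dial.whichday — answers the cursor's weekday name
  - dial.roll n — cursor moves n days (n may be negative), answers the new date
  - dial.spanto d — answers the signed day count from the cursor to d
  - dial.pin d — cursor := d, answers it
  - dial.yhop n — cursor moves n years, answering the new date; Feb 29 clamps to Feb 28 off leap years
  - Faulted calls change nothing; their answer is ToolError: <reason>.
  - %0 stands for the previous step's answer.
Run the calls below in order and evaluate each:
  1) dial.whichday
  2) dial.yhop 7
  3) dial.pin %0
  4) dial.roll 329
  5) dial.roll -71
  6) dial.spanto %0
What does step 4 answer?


Answer: 1926-10-15

Derivation:
Act: whichday[]
Obs: Wednesday
Act: yhop[n='7']
Obs: 1925-11-20
Act: pin[d='%0']
Obs: 1925-11-20
Act: roll[n='329']
Obs: 1926-10-15
Act: roll[n='-71']
Obs: 1926-08-05
Act: spanto[d='%0']
Obs: 0


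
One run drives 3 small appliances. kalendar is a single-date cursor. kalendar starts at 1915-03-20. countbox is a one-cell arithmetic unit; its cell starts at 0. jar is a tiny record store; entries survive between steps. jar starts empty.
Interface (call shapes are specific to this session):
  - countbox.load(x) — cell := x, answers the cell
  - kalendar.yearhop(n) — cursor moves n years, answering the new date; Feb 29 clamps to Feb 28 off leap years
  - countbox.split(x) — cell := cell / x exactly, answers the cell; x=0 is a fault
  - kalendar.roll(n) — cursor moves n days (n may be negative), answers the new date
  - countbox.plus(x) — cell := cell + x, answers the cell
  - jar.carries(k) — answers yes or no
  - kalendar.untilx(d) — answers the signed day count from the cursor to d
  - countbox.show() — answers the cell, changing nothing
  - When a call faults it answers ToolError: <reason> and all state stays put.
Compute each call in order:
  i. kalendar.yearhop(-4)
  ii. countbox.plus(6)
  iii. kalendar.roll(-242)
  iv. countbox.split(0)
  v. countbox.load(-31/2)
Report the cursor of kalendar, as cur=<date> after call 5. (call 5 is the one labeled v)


$ kalendar.yearhop n→-4
= 1911-03-20
$ countbox.plus x→6
= 6
$ kalendar.roll n→-242
= 1910-07-21
$ countbox.split x→0
= ToolError: division by zero
$ countbox.load x→-31/2
= -31/2

Answer: cur=1910-07-21


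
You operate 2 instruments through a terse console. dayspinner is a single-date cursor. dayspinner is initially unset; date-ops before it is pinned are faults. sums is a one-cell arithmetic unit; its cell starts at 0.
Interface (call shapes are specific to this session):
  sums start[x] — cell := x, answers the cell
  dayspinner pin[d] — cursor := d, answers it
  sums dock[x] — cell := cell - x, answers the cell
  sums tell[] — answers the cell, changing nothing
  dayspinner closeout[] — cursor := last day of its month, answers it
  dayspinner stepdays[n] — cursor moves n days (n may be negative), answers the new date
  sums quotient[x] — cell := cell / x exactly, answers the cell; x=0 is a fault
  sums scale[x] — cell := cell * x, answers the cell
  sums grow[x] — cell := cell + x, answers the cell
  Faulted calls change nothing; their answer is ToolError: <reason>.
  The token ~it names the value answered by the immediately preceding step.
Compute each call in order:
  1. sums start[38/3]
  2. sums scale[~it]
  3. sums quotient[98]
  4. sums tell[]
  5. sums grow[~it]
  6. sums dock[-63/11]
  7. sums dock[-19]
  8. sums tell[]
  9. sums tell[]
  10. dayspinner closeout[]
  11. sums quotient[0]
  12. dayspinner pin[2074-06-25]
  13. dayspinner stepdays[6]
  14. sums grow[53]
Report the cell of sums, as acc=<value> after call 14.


Answer: acc=392939/4851

Derivation:
CALL sums start[x='38/3']
RET  38/3
CALL sums scale[x='~it']
RET  1444/9
CALL sums quotient[x='98']
RET  722/441
CALL sums tell[]
RET  722/441
CALL sums grow[x='~it']
RET  1444/441
CALL sums dock[x='-63/11']
RET  43667/4851
CALL sums dock[x='-19']
RET  135836/4851
CALL sums tell[]
RET  135836/4851
CALL sums tell[]
RET  135836/4851
CALL dayspinner closeout[]
RET  ToolError: no date set
CALL sums quotient[x='0']
RET  ToolError: division by zero
CALL dayspinner pin[d='2074-06-25']
RET  2074-06-25
CALL dayspinner stepdays[n='6']
RET  2074-07-01
CALL sums grow[x='53']
RET  392939/4851


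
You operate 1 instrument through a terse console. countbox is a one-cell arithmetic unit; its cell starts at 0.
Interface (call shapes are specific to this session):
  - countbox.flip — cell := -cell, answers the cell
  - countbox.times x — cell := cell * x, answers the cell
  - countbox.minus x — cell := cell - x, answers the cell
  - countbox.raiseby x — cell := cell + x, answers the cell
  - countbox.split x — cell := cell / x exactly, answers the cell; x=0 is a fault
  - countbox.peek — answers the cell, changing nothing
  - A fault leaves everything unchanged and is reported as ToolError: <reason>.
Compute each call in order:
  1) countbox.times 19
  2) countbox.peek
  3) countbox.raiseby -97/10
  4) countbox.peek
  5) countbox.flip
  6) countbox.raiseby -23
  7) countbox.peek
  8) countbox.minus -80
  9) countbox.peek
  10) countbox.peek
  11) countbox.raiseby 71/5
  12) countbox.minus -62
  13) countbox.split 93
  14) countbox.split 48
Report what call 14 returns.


Calling countbox.times with 19, yielding 0.
Now I run countbox.peek(): 0.
I invoke countbox.raiseby with -97/10, which returns -97/10.
Calling countbox.peek(), and get -97/10.
I try countbox.flip, — result: 97/10.
I invoke countbox.raiseby with -23: -133/10.
Next I call countbox.peek(), — result: -133/10.
Calling countbox.minus with -80, → 667/10.
I use countbox.peek(), giving 667/10.
I run countbox.peek, and see 667/10.
I invoke countbox.raiseby with 71/5, giving 809/10.
Using countbox.minus with -62, → 1429/10.
Calling countbox.split with 93, yielding 1429/930.
Now I run countbox.split with 48, yielding 1429/44640.

Answer: 1429/44640


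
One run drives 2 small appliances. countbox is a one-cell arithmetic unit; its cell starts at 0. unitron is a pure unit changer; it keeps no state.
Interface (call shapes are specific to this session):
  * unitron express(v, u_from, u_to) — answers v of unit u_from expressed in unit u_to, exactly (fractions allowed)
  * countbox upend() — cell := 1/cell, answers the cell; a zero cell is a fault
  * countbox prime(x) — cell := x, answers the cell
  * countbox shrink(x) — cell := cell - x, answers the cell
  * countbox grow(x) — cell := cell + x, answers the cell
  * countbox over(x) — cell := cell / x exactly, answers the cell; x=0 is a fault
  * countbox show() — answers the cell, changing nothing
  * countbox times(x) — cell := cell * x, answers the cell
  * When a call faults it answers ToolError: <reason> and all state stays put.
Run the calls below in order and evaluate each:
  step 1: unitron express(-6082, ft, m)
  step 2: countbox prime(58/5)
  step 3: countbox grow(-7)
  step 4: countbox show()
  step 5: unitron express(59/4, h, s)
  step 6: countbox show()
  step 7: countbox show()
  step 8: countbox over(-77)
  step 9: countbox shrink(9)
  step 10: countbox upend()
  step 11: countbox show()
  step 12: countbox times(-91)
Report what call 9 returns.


Answer: -3488/385

Derivation:
→ unitron express(v=-6082, u_from=ft, u_to=m)
← -1158621/625
→ countbox prime(x=58/5)
← 58/5
→ countbox grow(x=-7)
← 23/5
→ countbox show()
← 23/5
→ unitron express(v=59/4, u_from=h, u_to=s)
← 53100
→ countbox show()
← 23/5
→ countbox show()
← 23/5
→ countbox over(x=-77)
← -23/385
→ countbox shrink(x=9)
← -3488/385
→ countbox upend()
← -385/3488
→ countbox show()
← -385/3488
→ countbox times(x=-91)
← 35035/3488


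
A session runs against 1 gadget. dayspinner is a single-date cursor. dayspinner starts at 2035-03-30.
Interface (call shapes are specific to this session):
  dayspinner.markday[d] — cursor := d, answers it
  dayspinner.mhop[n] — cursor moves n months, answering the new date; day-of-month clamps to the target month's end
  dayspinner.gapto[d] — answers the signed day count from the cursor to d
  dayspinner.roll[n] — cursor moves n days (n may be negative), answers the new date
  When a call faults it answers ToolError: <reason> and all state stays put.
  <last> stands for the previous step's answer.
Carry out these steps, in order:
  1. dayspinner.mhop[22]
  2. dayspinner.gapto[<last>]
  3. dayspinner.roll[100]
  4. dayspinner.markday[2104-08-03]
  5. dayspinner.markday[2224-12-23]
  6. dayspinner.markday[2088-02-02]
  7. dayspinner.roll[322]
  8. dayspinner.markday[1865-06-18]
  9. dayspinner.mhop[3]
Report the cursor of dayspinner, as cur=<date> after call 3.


==> mhop(n=22)
<== 2037-01-30
==> gapto(d=<last>)
<== 0
==> roll(n=100)
<== 2037-05-10
==> markday(d=2104-08-03)
<== 2104-08-03
==> markday(d=2224-12-23)
<== 2224-12-23
==> markday(d=2088-02-02)
<== 2088-02-02
==> roll(n=322)
<== 2088-12-20
==> markday(d=1865-06-18)
<== 1865-06-18
==> mhop(n=3)
<== 1865-09-18

Answer: cur=2037-05-10


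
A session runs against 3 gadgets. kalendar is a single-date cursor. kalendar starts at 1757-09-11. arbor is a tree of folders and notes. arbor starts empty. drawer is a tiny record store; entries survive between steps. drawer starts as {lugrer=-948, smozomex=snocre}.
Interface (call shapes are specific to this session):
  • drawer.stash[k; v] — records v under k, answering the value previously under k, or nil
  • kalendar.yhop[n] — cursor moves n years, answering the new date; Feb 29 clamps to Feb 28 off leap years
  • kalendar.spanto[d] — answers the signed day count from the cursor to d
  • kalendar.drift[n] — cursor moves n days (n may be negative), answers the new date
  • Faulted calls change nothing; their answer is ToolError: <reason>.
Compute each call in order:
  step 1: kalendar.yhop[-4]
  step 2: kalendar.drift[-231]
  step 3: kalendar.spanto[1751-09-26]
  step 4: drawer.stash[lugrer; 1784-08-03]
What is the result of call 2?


-- kalendar.yhop(n='-4') ~> 1753-09-11
-- kalendar.drift(n='-231') ~> 1753-01-23
-- kalendar.spanto(d='1751-09-26') ~> -485
-- drawer.stash(k='lugrer', v='1784-08-03') ~> -948

Answer: 1753-01-23


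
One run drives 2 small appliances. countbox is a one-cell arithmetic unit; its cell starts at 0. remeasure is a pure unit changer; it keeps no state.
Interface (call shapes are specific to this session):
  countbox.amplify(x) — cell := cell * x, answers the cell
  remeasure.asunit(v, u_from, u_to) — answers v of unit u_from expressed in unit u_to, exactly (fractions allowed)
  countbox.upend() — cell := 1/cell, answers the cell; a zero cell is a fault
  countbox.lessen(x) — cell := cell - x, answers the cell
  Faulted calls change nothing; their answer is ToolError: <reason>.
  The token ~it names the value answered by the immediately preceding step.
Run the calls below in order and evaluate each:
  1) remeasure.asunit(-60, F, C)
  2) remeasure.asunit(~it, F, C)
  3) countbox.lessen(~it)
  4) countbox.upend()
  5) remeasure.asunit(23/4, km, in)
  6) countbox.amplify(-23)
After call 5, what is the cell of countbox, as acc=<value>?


Answer: acc=81/3740

Derivation:
Then asunit with v=-60, u_from=F, u_to=C: -460/9.
Now I run asunit with v=~it, u_from=F, u_to=C, and get -3740/81.
Then lessen with x=~it, and see 3740/81.
I call upend, which returns 81/3740.
Invoking asunit with v=23/4, u_from=km, u_to=in, and get 28750000/127.
Now I run amplify with x=-23, and see -1863/3740.


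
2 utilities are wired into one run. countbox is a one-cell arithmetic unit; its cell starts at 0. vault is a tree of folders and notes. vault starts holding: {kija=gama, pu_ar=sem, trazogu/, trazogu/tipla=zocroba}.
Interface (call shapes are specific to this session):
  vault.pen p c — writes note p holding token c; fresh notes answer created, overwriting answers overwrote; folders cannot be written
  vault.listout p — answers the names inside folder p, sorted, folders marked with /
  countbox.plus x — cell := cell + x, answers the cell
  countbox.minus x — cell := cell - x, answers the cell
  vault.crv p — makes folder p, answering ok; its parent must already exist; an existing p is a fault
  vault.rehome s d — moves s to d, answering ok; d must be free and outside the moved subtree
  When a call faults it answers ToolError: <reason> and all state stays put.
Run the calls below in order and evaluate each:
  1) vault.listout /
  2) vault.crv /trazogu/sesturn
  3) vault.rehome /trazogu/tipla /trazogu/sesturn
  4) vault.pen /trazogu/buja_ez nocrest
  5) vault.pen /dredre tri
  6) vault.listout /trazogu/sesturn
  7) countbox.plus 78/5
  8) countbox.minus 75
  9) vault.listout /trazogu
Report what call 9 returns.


-- 1. vault.listout(/) -> [kija, pu_ar, trazogu/]
-- 2. vault.crv(/trazogu/sesturn) -> ok
-- 3. vault.rehome(/trazogu/tipla, /trazogu/sesturn) -> ToolError: exists
-- 4. vault.pen(/trazogu/buja_ez, nocrest) -> created
-- 5. vault.pen(/dredre, tri) -> created
-- 6. vault.listout(/trazogu/sesturn) -> []
-- 7. countbox.plus(78/5) -> 78/5
-- 8. countbox.minus(75) -> -297/5
-- 9. vault.listout(/trazogu) -> [buja_ez, sesturn/, tipla]

Answer: [buja_ez, sesturn/, tipla]


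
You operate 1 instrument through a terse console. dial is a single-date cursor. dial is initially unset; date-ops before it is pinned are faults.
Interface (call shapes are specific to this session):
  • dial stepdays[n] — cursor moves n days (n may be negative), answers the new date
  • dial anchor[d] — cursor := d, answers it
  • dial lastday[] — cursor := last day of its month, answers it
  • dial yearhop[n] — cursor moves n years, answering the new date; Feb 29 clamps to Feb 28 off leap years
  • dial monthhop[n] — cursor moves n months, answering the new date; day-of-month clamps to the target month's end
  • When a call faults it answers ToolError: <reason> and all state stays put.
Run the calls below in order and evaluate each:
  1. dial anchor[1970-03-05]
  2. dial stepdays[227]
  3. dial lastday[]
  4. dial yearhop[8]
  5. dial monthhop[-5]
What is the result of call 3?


·→ dial anchor(1970-03-05)
·← 1970-03-05
·→ dial stepdays(227)
·← 1970-10-18
·→ dial lastday()
·← 1970-10-31
·→ dial yearhop(8)
·← 1978-10-31
·→ dial monthhop(-5)
·← 1978-05-31

Answer: 1970-10-31


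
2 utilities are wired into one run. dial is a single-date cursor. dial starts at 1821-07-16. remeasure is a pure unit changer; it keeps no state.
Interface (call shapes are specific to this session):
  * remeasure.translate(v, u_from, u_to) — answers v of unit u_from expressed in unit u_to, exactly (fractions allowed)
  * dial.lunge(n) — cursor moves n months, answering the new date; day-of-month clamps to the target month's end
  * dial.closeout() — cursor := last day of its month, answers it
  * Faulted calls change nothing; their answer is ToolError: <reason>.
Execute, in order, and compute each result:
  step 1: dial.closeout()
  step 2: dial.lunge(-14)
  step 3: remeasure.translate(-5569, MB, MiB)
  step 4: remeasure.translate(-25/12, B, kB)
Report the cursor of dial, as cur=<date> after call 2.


>> dial.closeout()
<< 1821-07-31
>> dial.lunge(-14)
<< 1820-05-31
>> remeasure.translate(-5569, MB, MiB)
<< -87015625/16384
>> remeasure.translate(-25/12, B, kB)
<< -1/480

Answer: cur=1820-05-31


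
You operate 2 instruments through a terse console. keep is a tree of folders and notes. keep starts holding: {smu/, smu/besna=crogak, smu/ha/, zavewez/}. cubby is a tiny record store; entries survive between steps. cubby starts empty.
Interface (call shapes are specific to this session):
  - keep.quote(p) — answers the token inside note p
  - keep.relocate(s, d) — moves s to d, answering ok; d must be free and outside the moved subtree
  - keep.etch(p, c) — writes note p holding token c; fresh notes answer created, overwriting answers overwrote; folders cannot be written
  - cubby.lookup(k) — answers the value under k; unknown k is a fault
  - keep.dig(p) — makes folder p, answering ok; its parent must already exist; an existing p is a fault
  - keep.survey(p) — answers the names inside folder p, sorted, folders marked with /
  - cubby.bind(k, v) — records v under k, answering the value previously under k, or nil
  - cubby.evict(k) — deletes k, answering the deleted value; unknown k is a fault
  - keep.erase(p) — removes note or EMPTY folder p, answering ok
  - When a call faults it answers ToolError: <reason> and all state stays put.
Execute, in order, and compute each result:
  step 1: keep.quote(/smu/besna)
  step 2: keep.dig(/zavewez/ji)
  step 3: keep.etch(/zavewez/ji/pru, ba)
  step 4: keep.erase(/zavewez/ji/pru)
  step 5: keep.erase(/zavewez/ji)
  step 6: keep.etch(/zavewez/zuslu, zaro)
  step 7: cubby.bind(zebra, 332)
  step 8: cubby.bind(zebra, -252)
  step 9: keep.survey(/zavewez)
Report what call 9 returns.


Answer: [zuslu]

Derivation:
% keep.quote(p→/smu/besna) -> crogak
% keep.dig(p→/zavewez/ji) -> ok
% keep.etch(p→/zavewez/ji/pru, c→ba) -> created
% keep.erase(p→/zavewez/ji/pru) -> ok
% keep.erase(p→/zavewez/ji) -> ok
% keep.etch(p→/zavewez/zuslu, c→zaro) -> created
% cubby.bind(k→zebra, v→332) -> nil
% cubby.bind(k→zebra, v→-252) -> 332
% keep.survey(p→/zavewez) -> [zuslu]


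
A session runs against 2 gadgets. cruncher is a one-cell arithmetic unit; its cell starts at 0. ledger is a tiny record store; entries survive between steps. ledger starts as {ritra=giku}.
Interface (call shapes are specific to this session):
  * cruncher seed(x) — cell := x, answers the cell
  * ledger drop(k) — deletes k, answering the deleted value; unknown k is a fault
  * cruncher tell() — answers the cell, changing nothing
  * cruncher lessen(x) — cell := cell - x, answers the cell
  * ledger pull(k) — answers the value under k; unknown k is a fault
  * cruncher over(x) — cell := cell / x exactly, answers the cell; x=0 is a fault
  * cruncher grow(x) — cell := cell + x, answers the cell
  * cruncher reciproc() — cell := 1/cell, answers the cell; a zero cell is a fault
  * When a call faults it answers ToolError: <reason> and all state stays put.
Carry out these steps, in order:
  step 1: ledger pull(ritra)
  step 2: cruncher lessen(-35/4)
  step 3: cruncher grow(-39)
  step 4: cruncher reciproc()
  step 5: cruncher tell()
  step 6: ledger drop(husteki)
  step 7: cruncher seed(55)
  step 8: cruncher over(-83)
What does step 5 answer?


Answer: -4/121

Derivation:
>> ledger pull(ritra)
<< giku
>> cruncher lessen(-35/4)
<< 35/4
>> cruncher grow(-39)
<< -121/4
>> cruncher reciproc()
<< -4/121
>> cruncher tell()
<< -4/121
>> ledger drop(husteki)
<< ToolError: no such key husteki
>> cruncher seed(55)
<< 55
>> cruncher over(-83)
<< -55/83


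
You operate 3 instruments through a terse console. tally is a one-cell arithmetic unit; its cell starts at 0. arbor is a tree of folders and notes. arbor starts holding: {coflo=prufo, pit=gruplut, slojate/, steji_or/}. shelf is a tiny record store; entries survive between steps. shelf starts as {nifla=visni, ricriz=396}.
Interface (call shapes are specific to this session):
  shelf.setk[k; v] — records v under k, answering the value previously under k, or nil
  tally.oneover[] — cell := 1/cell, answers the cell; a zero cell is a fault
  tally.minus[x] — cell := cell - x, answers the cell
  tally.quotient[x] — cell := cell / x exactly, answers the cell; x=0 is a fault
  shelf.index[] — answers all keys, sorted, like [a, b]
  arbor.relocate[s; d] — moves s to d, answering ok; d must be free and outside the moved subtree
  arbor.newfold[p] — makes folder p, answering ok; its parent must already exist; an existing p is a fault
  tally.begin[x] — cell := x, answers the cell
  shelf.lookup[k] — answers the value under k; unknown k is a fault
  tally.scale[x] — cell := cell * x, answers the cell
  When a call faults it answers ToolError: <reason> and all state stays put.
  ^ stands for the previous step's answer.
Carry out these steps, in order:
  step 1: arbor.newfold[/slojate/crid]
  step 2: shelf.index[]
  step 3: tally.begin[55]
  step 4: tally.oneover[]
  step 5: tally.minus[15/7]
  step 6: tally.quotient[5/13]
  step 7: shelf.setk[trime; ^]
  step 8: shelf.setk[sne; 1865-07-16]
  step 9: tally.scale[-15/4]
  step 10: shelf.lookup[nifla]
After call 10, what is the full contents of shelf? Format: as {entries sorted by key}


Calling arbor.newfold using p=/slojate/crid, yielding ok.
I invoke shelf.index, and observe [nifla, ricriz].
Next I call tally.begin using x=55, which returns 55.
Invoking tally.oneover: 1/55.
I try tally.minus using x=15/7, → -818/385.
Now I run tally.quotient using x=5/13, and get -10634/1925.
Invoking shelf.setk using k=trime, v=^, giving nil.
I run shelf.setk using k=sne, v=1865-07-16, giving nil.
I run tally.scale using x=-15/4, giving 15951/770.
I call shelf.lookup using k=nifla, giving visni.

Answer: {nifla=visni, ricriz=396, sne=1865-07-16, trime=-10634/1925}


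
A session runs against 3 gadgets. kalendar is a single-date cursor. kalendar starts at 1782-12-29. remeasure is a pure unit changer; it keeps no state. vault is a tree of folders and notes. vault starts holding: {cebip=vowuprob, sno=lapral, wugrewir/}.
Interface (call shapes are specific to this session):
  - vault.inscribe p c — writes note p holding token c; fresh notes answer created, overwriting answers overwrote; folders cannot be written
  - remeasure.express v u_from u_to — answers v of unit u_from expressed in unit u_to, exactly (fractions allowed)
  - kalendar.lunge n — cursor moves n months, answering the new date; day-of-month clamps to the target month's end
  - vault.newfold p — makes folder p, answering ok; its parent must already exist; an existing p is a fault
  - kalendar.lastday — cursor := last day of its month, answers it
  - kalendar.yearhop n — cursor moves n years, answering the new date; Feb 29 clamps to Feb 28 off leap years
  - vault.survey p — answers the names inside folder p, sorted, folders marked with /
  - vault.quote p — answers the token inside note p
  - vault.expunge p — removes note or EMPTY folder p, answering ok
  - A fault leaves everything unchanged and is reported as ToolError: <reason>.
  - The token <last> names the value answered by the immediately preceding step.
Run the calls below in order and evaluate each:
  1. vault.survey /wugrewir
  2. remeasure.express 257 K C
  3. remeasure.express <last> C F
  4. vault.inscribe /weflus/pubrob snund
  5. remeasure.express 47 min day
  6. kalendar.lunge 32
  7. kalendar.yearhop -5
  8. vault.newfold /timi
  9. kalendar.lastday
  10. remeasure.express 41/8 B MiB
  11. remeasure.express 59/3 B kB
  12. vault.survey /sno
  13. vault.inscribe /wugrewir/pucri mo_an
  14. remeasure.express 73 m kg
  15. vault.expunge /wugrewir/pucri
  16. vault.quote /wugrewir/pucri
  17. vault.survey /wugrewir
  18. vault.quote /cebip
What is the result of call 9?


Answer: 1780-08-31

Derivation:
>> survey(p='/wugrewir')
<< []
>> express(v='257', u_from='K', u_to='C')
<< -323/20
>> express(v='<last>', u_from='C', u_to='F')
<< 293/100
>> inscribe(p='/weflus/pubrob', c='snund')
<< ToolError: no parent
>> express(v='47', u_from='min', u_to='day')
<< 47/1440
>> lunge(n='32')
<< 1785-08-29
>> yearhop(n='-5')
<< 1780-08-29
>> newfold(p='/timi')
<< ok
>> lastday()
<< 1780-08-31
>> express(v='41/8', u_from='B', u_to='MiB')
<< 41/8388608
>> express(v='59/3', u_from='B', u_to='kB')
<< 59/3000
>> survey(p='/sno')
<< ToolError: not a directory
>> inscribe(p='/wugrewir/pucri', c='mo_an')
<< created
>> express(v='73', u_from='m', u_to='kg')
<< ToolError: incompatible units
>> expunge(p='/wugrewir/pucri')
<< ok
>> quote(p='/wugrewir/pucri')
<< ToolError: not found
>> survey(p='/wugrewir')
<< []
>> quote(p='/cebip')
<< vowuprob


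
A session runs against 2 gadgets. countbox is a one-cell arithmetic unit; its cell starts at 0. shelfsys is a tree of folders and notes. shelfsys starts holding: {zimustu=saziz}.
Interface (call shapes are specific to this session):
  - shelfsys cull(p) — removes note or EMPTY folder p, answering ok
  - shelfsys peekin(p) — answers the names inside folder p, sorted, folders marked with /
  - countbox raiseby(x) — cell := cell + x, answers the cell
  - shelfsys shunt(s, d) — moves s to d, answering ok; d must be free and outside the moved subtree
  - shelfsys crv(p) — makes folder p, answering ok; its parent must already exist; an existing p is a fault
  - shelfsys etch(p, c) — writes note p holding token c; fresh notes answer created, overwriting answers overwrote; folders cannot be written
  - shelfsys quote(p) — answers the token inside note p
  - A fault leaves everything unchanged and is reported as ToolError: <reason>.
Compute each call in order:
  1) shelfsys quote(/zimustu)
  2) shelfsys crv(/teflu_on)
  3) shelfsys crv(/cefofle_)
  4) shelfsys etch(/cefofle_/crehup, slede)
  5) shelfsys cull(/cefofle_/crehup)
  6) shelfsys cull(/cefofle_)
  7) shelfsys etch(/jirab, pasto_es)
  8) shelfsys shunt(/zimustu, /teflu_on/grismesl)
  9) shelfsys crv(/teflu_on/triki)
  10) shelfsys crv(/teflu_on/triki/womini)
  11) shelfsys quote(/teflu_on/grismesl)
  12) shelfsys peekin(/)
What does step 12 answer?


Answer: [jirab, teflu_on/]

Derivation:
$ shelfsys quote p=/zimustu
:: saziz
$ shelfsys crv p=/teflu_on
:: ok
$ shelfsys crv p=/cefofle_
:: ok
$ shelfsys etch p=/cefofle_/crehup c=slede
:: created
$ shelfsys cull p=/cefofle_/crehup
:: ok
$ shelfsys cull p=/cefofle_
:: ok
$ shelfsys etch p=/jirab c=pasto_es
:: created
$ shelfsys shunt s=/zimustu d=/teflu_on/grismesl
:: ok
$ shelfsys crv p=/teflu_on/triki
:: ok
$ shelfsys crv p=/teflu_on/triki/womini
:: ok
$ shelfsys quote p=/teflu_on/grismesl
:: saziz
$ shelfsys peekin p=/
:: [jirab, teflu_on/]


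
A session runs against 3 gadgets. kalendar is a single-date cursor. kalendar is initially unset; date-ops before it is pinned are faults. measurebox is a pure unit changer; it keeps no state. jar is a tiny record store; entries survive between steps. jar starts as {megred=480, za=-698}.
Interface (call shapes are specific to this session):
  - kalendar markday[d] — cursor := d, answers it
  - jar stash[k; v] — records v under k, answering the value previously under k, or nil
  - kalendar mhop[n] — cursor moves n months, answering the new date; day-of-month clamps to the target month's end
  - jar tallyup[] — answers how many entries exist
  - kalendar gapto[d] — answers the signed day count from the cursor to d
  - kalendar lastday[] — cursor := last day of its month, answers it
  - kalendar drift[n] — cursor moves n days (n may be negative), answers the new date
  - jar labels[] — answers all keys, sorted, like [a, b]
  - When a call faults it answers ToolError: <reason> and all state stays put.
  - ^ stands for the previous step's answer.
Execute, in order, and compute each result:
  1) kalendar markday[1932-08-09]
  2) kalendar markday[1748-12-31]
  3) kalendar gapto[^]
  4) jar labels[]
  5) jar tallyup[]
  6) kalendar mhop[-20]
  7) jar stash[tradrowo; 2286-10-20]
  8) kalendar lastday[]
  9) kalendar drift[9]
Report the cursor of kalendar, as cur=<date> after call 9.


$ kalendar markday d='1932-08-09'
[out] 1932-08-09
$ kalendar markday d='1748-12-31'
[out] 1748-12-31
$ kalendar gapto d='^'
[out] 0
$ jar labels
[out] [megred, za]
$ jar tallyup
[out] 2
$ kalendar mhop n='-20'
[out] 1747-04-30
$ jar stash k='tradrowo' v='2286-10-20'
[out] nil
$ kalendar lastday
[out] 1747-04-30
$ kalendar drift n='9'
[out] 1747-05-09

Answer: cur=1747-05-09


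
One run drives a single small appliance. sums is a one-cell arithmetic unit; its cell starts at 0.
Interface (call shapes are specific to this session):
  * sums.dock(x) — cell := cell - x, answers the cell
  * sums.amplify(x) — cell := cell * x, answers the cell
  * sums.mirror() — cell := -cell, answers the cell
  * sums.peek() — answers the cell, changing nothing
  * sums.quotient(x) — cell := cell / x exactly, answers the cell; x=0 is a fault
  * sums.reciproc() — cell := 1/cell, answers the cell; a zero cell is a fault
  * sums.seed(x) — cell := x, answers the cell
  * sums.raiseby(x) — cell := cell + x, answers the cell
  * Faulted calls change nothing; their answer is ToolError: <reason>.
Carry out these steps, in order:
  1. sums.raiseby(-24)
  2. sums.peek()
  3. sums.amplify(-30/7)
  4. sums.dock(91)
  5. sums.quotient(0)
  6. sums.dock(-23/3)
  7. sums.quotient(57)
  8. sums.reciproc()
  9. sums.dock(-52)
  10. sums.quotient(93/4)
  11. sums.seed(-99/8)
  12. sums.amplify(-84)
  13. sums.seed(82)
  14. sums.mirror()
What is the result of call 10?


! 1. sums.raiseby(-24) : -24
! 2. sums.peek() : -24
! 3. sums.amplify(-30/7) : 720/7
! 4. sums.dock(91) : 83/7
! 5. sums.quotient(0) : ToolError: division by zero
! 6. sums.dock(-23/3) : 410/21
! 7. sums.quotient(57) : 410/1197
! 8. sums.reciproc() : 1197/410
! 9. sums.dock(-52) : 22517/410
! 10. sums.quotient(93/4) : 45034/19065
! 11. sums.seed(-99/8) : -99/8
! 12. sums.amplify(-84) : 2079/2
! 13. sums.seed(82) : 82
! 14. sums.mirror() : -82

Answer: 45034/19065


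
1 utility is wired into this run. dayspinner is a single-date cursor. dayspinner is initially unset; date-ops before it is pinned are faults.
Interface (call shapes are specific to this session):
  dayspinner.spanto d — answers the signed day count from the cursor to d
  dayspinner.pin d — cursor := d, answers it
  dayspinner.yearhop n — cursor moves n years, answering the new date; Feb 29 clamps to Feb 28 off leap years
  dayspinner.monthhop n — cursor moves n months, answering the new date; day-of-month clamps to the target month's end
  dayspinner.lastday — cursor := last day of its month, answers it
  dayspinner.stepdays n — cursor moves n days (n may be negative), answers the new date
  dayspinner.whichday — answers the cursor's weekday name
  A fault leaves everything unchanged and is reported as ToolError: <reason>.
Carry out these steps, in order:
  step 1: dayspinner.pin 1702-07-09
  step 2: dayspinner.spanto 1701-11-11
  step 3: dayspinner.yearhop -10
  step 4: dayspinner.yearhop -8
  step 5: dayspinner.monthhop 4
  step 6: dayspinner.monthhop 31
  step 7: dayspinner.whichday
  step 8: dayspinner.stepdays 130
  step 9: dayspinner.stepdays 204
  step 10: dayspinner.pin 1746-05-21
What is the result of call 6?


Answer: 1687-06-09

Derivation:
>>> dayspinner.pin d→1702-07-09
= 1702-07-09
>>> dayspinner.spanto d→1701-11-11
= -240
>>> dayspinner.yearhop n→-10
= 1692-07-09
>>> dayspinner.yearhop n→-8
= 1684-07-09
>>> dayspinner.monthhop n→4
= 1684-11-09
>>> dayspinner.monthhop n→31
= 1687-06-09
>>> dayspinner.whichday
= Monday
>>> dayspinner.stepdays n→130
= 1687-10-17
>>> dayspinner.stepdays n→204
= 1688-05-08
>>> dayspinner.pin d→1746-05-21
= 1746-05-21
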